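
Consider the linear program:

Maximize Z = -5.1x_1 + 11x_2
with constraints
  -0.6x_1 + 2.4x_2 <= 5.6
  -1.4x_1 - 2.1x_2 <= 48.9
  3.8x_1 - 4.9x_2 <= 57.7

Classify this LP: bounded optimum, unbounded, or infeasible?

Extreme points and Z = -5.1x_1 + 11x_2:
  (-2152/77, -1075/231) → Z = 105503/1155
  (8296/309, 2795/309) → Z = -57823/1545
  (-423/53, -6665/371) → Z = -582139/3710
The feasible region has finitely many vertices and no improving ray; the maximum is 105503/1155 at (-2152/77, -1075/231).

bounded optimum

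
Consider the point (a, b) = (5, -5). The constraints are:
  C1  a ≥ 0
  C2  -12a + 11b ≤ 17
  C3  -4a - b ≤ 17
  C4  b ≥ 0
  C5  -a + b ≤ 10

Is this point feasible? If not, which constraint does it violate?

not feasible — violates C4

Constraint C4: b = -5, which is not ≥ 0. All other constraints are satisfied.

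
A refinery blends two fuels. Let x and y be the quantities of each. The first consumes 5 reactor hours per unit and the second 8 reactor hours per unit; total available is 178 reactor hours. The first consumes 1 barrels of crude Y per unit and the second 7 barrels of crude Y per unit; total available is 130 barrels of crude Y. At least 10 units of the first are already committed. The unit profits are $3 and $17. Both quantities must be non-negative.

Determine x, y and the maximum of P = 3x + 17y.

x = 10, y = 16, maximum P = 302

Vertices and P = 3x + 17y:
  (178/5, 0) → P = 534/5
  (10, 0) → P = 30
  (10, 16) → P = 302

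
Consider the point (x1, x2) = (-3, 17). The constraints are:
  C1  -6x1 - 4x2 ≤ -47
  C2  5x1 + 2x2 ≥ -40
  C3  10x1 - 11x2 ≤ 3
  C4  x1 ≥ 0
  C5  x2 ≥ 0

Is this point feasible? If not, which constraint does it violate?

Constraint C4: x1 = -3, which is not ≥ 0. All other constraints are satisfied.

not feasible — violates C4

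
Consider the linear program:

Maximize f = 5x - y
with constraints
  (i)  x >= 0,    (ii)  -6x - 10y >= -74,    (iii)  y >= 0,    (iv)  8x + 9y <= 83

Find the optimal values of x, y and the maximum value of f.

x = 83/8, y = 0, maximum f = 415/8

Feasible corners and f = 5x - y:
  (0, 37/5) → f = -37/5
  (0, 0) → f = 0
  (82/13, 47/13) → f = 363/13
  (83/8, 0) → f = 415/8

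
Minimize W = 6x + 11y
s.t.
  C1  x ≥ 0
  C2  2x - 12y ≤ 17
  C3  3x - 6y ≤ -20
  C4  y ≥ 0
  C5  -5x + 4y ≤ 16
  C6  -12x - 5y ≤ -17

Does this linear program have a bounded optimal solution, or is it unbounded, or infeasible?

Corner points and W = 6x + 11y:
  (0, 4) → W = 44
  (0, 17/5) → W = 187/5
  (2/87, 97/29) → W = 1071/29
The feasible region has finitely many vertices and no improving ray; the minimum is 1071/29 at (2/87, 97/29).

bounded optimum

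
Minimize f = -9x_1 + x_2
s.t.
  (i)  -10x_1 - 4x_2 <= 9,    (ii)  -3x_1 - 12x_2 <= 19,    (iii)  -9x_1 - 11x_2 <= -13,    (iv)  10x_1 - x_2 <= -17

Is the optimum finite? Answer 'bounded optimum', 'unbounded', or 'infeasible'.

Corner points and f = -9x_1 + x_2:
  (-151/74, 211/74) → f = 785/37
  (-174/119, 283/119) → f = 1849/119
The feasible region has finitely many vertices and no improving ray; the minimum is 1849/119 at (-174/119, 283/119).

bounded optimum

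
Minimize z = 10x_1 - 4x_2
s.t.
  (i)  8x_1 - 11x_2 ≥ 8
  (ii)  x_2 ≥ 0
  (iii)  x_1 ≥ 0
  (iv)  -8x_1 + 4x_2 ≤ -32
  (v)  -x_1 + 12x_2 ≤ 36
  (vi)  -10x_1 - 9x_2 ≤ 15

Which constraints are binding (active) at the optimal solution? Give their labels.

(ii) and (iv)

Vertices and z = 10x_1 - 4x_2:
  (40/7, 24/7) → z = 304/7
  (492/85, 296/85) → z = 3736/85
  (4, 0) → z = 40
The feasible region is unbounded (it extends along (12, 1), (1, 0)), but z strictly increases along every unbounded feasible direction, so there is no improving ray and the minimum is attained at a vertex.

The minimum is at (4, 0). Substituting into each constraint, equality holds for (ii) and (iv); the remaining constraints have slack.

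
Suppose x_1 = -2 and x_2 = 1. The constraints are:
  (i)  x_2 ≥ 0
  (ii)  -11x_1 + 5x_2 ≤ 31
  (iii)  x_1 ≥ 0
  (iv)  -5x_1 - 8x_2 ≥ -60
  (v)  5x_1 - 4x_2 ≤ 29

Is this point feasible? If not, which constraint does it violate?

Constraint (iii): x_1 = -2, which is not ≥ 0. All other constraints are satisfied.

not feasible — violates (iii)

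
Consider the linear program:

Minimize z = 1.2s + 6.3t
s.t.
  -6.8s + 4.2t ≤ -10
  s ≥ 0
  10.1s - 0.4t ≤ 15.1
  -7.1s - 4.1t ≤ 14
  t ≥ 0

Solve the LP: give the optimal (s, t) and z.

Vertices and z = 1.2s + 6.3t:
  (2971/1985, 84/1985) → z = 20472/9925
  (25/17, 0) → z = 30/17
  (151/101, 0) → z = 906/505

At the optimal vertex, -6.8s + 4.2t = -10 and t = 0.
Solving simultaneously gives s = 25/17, t = 0.

s = 25/17, t = 0, minimum z = 30/17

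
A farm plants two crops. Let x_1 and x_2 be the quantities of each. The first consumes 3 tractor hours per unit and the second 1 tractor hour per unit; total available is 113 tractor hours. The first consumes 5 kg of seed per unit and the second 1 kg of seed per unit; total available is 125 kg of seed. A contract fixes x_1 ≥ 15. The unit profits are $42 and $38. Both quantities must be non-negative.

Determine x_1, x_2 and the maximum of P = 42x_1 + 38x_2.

x_1 = 15, x_2 = 50, maximum P = 2530

Extreme points and P = 42x_1 + 38x_2:
  (25, 0) → P = 1050
  (15, 0) → P = 630
  (15, 50) → P = 2530

The optimum lies where 5x_1 + x_2 = 125 and x_1 = 15.
Solving simultaneously gives x_1 = 15, x_2 = 50.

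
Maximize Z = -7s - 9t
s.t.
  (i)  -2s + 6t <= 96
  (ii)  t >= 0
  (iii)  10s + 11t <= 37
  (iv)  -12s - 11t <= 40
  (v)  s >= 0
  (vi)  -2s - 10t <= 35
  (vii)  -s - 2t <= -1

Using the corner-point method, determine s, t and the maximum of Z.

s = 0, t = 1/2, maximum Z = -9/2

Corner points and Z = -7s - 9t:
  (37/10, 0) → Z = -259/10
  (1, 0) → Z = -7
  (0, 37/11) → Z = -333/11
  (0, 1/2) → Z = -9/2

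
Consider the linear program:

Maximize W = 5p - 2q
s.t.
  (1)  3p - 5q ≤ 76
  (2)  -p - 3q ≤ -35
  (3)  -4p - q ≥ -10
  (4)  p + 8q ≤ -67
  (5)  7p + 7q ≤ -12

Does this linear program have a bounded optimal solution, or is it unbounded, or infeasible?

The boundaries 3p - 5q = 76 and -4p - q = -10 meet at (126/23, -274/23), but that point violates -p - 3q ≤ -35. Every candidate vertex is excluded by some other constraint, so the feasible region is empty.

infeasible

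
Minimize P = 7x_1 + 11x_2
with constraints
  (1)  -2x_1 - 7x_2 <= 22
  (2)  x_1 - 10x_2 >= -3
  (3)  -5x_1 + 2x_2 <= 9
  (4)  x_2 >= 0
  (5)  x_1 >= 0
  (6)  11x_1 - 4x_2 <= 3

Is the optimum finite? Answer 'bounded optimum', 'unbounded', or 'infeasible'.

bounded optimum

Extreme points and P = 7x_1 + 11x_2:
  (0, 3/10) → P = 33/10
  (21/53, 18/53) → P = 345/53
  (0, 0) → P = 0
  (3/11, 0) → P = 21/11
The feasible region has finitely many vertices and no improving ray; the minimum is 0 at (0, 0).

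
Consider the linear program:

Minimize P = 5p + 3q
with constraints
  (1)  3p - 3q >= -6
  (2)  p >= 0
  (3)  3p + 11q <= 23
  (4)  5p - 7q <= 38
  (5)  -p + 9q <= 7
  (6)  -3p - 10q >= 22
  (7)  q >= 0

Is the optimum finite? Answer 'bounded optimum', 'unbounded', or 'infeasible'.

infeasible

The boundaries p = 0 and 5p - 7q = 38 meet at (0, -38/7), but that point violates q ≥ 0. Every candidate vertex is excluded by some other constraint, so the feasible region is empty.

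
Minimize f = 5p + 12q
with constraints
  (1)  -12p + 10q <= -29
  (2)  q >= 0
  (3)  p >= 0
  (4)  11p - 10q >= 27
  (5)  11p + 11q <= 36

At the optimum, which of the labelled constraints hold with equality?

(2) and (4)

Vertices and f = 5p + 12q:
  (27/11, 0) → f = 135/11
  (36/11, 0) → f = 180/11
  (219/77, 3/7) → f = 213/11

The minimum is at (27/11, 0). Substituting into each constraint, equality holds for (2) and (4); the remaining constraints have slack.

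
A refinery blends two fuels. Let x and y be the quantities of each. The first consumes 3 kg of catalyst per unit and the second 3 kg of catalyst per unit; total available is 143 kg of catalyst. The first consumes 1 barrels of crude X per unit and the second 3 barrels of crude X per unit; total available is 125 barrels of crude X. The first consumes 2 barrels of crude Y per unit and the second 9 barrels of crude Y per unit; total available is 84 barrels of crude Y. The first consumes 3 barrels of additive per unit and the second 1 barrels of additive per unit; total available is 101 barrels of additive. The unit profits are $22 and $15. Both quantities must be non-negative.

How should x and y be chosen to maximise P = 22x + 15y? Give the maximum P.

Corner points and P = 22x + 15y:
  (0, 0) → P = 0
  (0, 28/3) → P = 140
  (101/3, 0) → P = 2222/3
  (33, 2) → P = 756

The optimum lies where 2x + 9y = 84 and 3x + y = 101.
Solving simultaneously gives x = 33, y = 2.

x = 33, y = 2, maximum P = 756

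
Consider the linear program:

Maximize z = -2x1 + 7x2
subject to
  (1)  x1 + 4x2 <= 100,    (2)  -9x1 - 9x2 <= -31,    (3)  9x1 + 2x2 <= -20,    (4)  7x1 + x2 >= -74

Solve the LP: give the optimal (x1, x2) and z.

The optimum lies where x1 + 4x2 = 100 and 7x1 + x2 = -74.
Solving simultaneously gives x1 = -44/3, x2 = 86/3.

x1 = -44/3, x2 = 86/3, maximum z = 230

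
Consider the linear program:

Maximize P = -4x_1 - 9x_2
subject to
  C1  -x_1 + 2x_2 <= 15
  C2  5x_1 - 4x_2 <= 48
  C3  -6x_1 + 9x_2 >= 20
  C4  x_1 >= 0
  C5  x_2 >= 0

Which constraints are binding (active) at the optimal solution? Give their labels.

Vertices and P = -4x_1 - 9x_2:
  (26, 41/2) → P = -577/2
  (0, 15/2) → P = -135/2
  (512/21, 388/21) → P = -5540/21
  (0, 20/9) → P = -20

The maximum is at (0, 20/9). Substituting into each constraint, equality holds for C3 and C4; the remaining constraints have slack.

C3 and C4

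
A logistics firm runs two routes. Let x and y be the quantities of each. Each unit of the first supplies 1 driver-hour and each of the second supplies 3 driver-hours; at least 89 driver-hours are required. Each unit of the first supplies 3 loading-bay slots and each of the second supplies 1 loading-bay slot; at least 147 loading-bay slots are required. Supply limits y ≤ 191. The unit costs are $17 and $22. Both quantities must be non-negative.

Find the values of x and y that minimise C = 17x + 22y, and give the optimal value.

x = 44, y = 15, minimum C = 1078

The feasible region is unbounded (it extends along (1, 0)), but C strictly increases along every unbounded feasible direction, so there is no improving ray and the minimum is attained at a vertex.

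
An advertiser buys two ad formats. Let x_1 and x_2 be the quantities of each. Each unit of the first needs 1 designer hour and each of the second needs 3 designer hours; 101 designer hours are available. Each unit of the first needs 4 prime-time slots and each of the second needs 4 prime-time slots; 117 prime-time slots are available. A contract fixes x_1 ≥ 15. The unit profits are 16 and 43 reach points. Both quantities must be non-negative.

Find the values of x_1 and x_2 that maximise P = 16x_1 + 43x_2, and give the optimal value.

x_1 = 15, x_2 = 57/4, maximum P = 3411/4

Vertices and P = 16x_1 + 43x_2:
  (117/4, 0) → P = 468
  (15, 0) → P = 240
  (15, 57/4) → P = 3411/4

At the optimal vertex, 4x_1 + 4x_2 = 117 and x_1 = 15.
Solving simultaneously gives x_1 = 15, x_2 = 57/4.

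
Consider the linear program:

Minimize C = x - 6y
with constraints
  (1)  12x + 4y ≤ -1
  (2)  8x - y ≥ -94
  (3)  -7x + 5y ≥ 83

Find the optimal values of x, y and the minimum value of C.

x = -377/44, y = 280/11, minimum C = -7097/44

At the optimal vertex, 12x + 4y = -1 and 8x - y = -94.
Solving simultaneously gives x = -377/44, y = 280/11.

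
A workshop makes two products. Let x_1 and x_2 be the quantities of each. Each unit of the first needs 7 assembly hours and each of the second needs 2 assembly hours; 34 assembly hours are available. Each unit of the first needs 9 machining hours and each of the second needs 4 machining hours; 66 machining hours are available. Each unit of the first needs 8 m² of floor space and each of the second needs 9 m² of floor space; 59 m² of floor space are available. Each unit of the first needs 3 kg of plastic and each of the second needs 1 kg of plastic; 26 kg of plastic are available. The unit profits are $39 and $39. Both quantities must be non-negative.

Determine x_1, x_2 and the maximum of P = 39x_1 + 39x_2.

The optimum lies where 7x_1 + 2x_2 = 34 and 8x_1 + 9x_2 = 59.
Solving simultaneously gives x_1 = 4, x_2 = 3.

x_1 = 4, x_2 = 3, maximum P = 273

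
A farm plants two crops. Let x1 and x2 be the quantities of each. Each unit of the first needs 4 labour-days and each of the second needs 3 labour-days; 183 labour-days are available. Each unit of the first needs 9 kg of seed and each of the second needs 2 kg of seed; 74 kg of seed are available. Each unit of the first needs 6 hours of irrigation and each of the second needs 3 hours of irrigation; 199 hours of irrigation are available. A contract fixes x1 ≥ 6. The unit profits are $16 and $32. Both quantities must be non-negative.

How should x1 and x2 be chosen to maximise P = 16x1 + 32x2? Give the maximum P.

x1 = 6, x2 = 10, maximum P = 416

Vertices and P = 16x1 + 32x2:
  (74/9, 0) → P = 1184/9
  (6, 0) → P = 96
  (6, 10) → P = 416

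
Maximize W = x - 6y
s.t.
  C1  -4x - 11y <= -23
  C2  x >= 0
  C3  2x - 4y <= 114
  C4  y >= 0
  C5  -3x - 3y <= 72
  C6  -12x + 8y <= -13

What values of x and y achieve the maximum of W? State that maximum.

Vertices and W = x - 6y:
  (23/4, 0) → W = 23/4
  (327/164, 56/41) → W = -1017/164
  (57, 0) → W = 57
The feasible region is unbounded (it extends along (2, 1), (2, 3)), but W strictly decreases along every unbounded feasible direction, so there is no improving ray and the maximum is attained at a vertex.

x = 57, y = 0, maximum W = 57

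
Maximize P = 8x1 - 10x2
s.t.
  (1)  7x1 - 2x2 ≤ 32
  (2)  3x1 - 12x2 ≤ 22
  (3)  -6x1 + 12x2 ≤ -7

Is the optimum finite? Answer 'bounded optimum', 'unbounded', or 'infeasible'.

bounded optimum

Feasible corners and P = 8x1 - 10x2:
  (170/39, -29/39) → P = 550/13
  (185/36, 143/72) → P = 85/4
  (-5, -37/12) → P = -55/6
The feasible region has finitely many vertices and no improving ray; the maximum is 550/13 at (170/39, -29/39).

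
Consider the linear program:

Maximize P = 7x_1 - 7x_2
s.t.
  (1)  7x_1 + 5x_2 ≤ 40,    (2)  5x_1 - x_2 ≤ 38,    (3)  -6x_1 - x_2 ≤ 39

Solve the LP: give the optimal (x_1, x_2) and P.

x_1 = -1/11, x_2 = -423/11, maximum P = 2954/11

Extreme points and P = 7x_1 - 7x_2:
  (115/16, -33/16) → P = 259/4
  (-235/23, 513/23) → P = -5236/23
  (-1/11, -423/11) → P = 2954/11

At the optimal vertex, 5x_1 - x_2 = 38 and -6x_1 - x_2 = 39.
Solving simultaneously gives x_1 = -1/11, x_2 = -423/11.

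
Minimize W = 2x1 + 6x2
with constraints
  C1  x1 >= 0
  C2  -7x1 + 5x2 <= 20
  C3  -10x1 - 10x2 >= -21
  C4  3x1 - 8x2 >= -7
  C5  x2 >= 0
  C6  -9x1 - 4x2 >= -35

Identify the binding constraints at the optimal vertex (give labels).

C1 and C5

Feasible corners and W = 2x1 + 6x2:
  (0, 7/8) → W = 21/4
  (0, 0) → W = 0
  (49/55, 133/110) → W = 497/55
  (21/10, 0) → W = 21/5

The minimum is at (0, 0). Substituting into each constraint, equality holds for C1 and C5; the remaining constraints have slack.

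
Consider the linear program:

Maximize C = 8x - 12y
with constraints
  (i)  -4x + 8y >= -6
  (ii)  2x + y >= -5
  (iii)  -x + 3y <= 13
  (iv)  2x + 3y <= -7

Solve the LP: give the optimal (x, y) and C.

x = -19/14, y = -10/7, maximum C = 44/7

Feasible corners and C = 8x - 12y:
  (-17/10, -8/5) → C = 28/5
  (-19/14, -10/7) → C = 44/7
  (-2, -1) → C = -4

At the optimal vertex, -4x + 8y = -6 and 2x + 3y = -7.
Solving simultaneously gives x = -19/14, y = -10/7.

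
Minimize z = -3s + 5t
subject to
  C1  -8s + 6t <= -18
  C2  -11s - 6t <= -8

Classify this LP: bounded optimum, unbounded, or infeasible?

From the feasible point (26/19, -67/57), moving in the direction (6, -11) keeps every constraint satisfied while z decreases without bound.

unbounded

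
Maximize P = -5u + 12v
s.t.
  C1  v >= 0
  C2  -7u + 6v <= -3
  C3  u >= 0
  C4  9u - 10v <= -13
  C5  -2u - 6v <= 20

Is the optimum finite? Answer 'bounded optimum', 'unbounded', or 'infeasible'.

unbounded

From the feasible point (27/4, 59/8), moving in the direction (10, 9) keeps every constraint satisfied while P increases without bound.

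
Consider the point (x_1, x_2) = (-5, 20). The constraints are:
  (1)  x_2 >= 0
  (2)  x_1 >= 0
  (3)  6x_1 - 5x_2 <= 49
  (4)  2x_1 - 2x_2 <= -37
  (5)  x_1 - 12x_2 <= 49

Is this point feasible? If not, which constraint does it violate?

Constraint (2): x_1 = -5, which is not ≥ 0. All other constraints are satisfied.

not feasible — violates (2)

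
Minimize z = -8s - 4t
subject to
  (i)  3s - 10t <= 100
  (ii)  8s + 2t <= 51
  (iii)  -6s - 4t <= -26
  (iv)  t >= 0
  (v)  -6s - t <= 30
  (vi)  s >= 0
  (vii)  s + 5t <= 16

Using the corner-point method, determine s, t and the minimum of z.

Extreme points and z = -8s - 4t:
  (51/8, 0) → z = -51
  (223/38, 77/38) → z = -1046/19
  (13/3, 0) → z = -104/3
  (33/13, 35/13) → z = -404/13

s = 223/38, t = 77/38, minimum z = -1046/19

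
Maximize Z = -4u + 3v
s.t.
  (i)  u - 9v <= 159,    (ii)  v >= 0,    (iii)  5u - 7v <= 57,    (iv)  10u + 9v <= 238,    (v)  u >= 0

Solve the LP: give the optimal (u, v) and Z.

Corner points and Z = -4u + 3v:
  (57/5, 0) → Z = -228/5
  (0, 0) → Z = 0
  (2179/115, 124/23) → Z = -6856/115
  (0, 238/9) → Z = 238/3

The binding constraints are 10u + 9v = 238 and u = 0.
Solving simultaneously gives u = 0, v = 238/9.

u = 0, v = 238/9, maximum Z = 238/3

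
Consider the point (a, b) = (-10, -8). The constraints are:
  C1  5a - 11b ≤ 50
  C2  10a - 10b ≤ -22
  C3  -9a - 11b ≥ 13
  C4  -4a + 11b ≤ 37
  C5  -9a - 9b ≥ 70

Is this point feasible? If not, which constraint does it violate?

not feasible — violates C2

Constraint C2: 10a - 10b = -20, which is not ≤ -22. All other constraints are satisfied.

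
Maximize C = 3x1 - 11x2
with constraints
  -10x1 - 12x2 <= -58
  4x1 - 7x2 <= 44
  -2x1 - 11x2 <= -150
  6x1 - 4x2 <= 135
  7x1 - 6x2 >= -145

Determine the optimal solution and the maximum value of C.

x1 = 767/29, x2 = 256/29, maximum C = -515/29

Extreme points and C = 3x1 - 11x2:
  (767/29, 256/29) → C = -515/29
  (769/26, 138/13) → C = -729/26
  (-695/89, 1340/89) → C = -16825/89
  (695/4, 1815/8) → C = -15795/8

The binding constraints are 4x1 - 7x2 = 44 and -2x1 - 11x2 = -150.
Solving simultaneously gives x1 = 767/29, x2 = 256/29.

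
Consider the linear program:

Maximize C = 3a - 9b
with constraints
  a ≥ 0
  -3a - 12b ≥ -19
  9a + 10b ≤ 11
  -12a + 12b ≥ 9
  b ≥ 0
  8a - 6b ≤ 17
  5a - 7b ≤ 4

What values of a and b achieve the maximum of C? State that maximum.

a = 0, b = 3/4, maximum C = -27/4

The optimum lies where a = 0 and -12a + 12b = 9.
Solving simultaneously gives a = 0, b = 3/4.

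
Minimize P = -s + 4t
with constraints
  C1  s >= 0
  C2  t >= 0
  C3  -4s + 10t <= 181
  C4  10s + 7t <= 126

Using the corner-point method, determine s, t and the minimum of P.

Feasible corners and P = -s + 4t:
  (0, 0) → P = 0
  (0, 18) → P = 72
  (63/5, 0) → P = -63/5

s = 63/5, t = 0, minimum P = -63/5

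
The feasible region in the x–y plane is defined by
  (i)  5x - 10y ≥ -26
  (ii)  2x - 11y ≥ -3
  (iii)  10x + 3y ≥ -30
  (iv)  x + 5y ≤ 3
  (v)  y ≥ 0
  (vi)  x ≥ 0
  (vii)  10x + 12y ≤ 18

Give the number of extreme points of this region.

5

Of the 21 pairwise boundary intersections, those satisfying every inequality are:
  (6/7, 3/7)
  (0, 3/11)
  (27/19, 6/19)
  (0, 0)
  (9/5, 0)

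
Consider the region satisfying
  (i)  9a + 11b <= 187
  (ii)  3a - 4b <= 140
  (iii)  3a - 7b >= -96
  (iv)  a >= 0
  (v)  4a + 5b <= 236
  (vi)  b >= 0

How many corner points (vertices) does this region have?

4

Of the 15 pairwise boundary intersections, those satisfying every inequality are:
  (253/96, 475/32)
  (187/9, 0)
  (0, 96/7)
  (0, 0)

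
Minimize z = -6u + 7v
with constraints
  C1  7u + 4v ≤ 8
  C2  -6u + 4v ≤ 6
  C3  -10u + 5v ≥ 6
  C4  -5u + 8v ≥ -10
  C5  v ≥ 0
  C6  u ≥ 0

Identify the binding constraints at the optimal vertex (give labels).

C3 and C6

Feasible corners and z = -6u + 7v:
  (2/13, 45/26) → z = 291/26
  (16/75, 122/75) → z = 758/75
  (0, 3/2) → z = 21/2
  (0, 6/5) → z = 42/5

The minimum is at (0, 6/5). Substituting into each constraint, equality holds for C3 and C6; the remaining constraints have slack.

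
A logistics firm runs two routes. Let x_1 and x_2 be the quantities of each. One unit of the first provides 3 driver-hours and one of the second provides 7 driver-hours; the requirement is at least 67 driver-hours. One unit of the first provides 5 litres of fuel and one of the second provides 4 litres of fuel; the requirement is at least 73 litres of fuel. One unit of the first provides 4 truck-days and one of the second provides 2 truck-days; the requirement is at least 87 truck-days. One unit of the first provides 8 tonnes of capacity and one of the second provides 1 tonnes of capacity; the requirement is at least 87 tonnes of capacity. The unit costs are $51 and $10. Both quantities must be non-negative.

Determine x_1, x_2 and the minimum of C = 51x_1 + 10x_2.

x_1 = 29/4, x_2 = 29, minimum C = 2639/4

The feasible region is unbounded (it extends along (0, 1), (1, 0)), but C strictly increases along every unbounded feasible direction, so there is no improving ray and the minimum is attained at a vertex.

The optimum lies where 4x_1 + 2x_2 = 87 and 8x_1 + x_2 = 87.
Solving simultaneously gives x_1 = 29/4, x_2 = 29.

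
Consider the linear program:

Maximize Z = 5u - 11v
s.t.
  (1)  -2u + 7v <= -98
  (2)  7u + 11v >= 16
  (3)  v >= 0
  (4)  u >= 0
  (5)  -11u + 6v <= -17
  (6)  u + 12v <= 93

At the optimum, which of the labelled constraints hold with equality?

(3) and (6)

Corner points and Z = 5u - 11v:
  (49, 0) → Z = 245
  (1827/31, 88/31) → Z = 8167/31
  (93, 0) → Z = 465

The maximum is at (93, 0). Substituting into each constraint, equality holds for (3) and (6); the remaining constraints have slack.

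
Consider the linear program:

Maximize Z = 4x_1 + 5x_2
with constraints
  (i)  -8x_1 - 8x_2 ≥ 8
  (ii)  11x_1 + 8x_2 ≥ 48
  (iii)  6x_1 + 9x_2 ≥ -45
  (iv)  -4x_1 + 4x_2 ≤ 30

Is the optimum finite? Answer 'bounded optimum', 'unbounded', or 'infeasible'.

infeasible

The boundaries -8x_1 - 8x_2 = 8 and 11x_1 + 8x_2 = 48 meet at (56/3, -59/3), but that point violates 6x_1 + 9x_2 ≥ -45. Every candidate vertex is excluded by some other constraint, so the feasible region is empty.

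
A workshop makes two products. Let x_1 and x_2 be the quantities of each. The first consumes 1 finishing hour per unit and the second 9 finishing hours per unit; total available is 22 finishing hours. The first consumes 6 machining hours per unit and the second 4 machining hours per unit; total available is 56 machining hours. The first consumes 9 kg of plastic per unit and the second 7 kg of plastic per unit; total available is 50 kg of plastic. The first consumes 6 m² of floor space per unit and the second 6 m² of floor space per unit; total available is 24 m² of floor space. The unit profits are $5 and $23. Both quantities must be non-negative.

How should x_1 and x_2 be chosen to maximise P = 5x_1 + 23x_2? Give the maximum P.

x_1 = 7/4, x_2 = 9/4, maximum P = 121/2

Extreme points and P = 5x_1 + 23x_2:
  (0, 0) → P = 0
  (0, 22/9) → P = 506/9
  (4, 0) → P = 20
  (7/4, 9/4) → P = 121/2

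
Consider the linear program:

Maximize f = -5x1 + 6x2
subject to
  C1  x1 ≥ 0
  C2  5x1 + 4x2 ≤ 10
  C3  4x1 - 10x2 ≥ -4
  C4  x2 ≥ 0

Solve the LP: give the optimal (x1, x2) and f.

x1 = 0, x2 = 2/5, maximum f = 12/5

Vertices and f = -5x1 + 6x2:
  (0, 2/5) → f = 12/5
  (0, 0) → f = 0
  (14/11, 10/11) → f = -10/11
  (2, 0) → f = -10

The optimum lies where x1 = 0 and 4x1 - 10x2 = -4.
Solving simultaneously gives x1 = 0, x2 = 2/5.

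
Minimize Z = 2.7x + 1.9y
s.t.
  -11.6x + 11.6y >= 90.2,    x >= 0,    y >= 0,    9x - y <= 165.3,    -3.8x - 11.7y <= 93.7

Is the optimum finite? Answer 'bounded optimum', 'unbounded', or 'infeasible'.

Extreme points and Z = 2.7x + 1.9y:
  (0, 451/58) → Z = 8569/580
  (3137/145, 8529/290) → Z = 331449/2900
The feasible region has finitely many vertices and no improving ray; the minimum is 8569/580 at (0, 451/58).

bounded optimum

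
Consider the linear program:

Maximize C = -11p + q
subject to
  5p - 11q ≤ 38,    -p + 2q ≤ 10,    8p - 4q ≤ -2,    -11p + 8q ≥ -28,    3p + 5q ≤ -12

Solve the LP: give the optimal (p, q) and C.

p = -186, q = -88, maximum C = 1958

Extreme points and C = -11p + q:
  (-186, -88) → C = 1958
  (-87/34, -157/34) → C = 400/17
  (-74/11, 18/11) → C = 832/11
  (-29/26, -45/26) → C = 137/13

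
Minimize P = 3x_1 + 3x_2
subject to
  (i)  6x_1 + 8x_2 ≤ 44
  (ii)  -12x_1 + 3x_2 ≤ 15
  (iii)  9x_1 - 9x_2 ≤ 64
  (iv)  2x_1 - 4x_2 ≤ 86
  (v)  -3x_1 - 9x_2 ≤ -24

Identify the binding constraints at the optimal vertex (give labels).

(ii) and (v)

Extreme points and P = 3x_1 + 3x_2:
  (2/19, 103/19) → P = 315/19
  (34/5, 2/5) → P = 108/5
  (-7/13, 37/13) → P = 90/13

The minimum is at (-7/13, 37/13). Substituting into each constraint, equality holds for (ii) and (v); the remaining constraints have slack.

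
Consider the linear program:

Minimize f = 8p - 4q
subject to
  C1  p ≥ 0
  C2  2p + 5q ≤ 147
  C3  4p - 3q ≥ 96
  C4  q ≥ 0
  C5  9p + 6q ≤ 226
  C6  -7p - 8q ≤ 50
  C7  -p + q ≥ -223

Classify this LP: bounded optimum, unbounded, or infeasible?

Extreme points and f = 8p - 4q:
  (24, 0) → f = 192
  (418/17, 40/51) → f = 9872/51
  (226/9, 0) → f = 1808/9
The feasible region has finitely many vertices and no improving ray; the minimum is 192 at (24, 0).

bounded optimum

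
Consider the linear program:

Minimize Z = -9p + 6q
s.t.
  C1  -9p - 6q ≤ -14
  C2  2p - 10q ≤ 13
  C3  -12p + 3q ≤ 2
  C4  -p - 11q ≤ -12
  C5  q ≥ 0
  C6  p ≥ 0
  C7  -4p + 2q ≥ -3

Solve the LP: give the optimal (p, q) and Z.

Corner points and Z = -9p + 6q:
  (10/33, 62/33) → Z = 94/11
  (82/93, 94/93) → Z = -58/31
  (57/46, 45/46) → Z = -243/46
The feasible region is unbounded (it extends along (1, 2), (1, 4)), but Z strictly increases along every unbounded feasible direction, so there is no improving ray and the minimum is attained at a vertex.

The optimum lies where -p - 11q = -12 and -4p + 2q = -3.
Solving simultaneously gives p = 57/46, q = 45/46.

p = 57/46, q = 45/46, minimum Z = -243/46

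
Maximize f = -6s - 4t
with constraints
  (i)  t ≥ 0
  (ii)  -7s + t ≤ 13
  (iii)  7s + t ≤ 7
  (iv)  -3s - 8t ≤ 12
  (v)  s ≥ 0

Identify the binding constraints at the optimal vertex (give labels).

(i) and (v)

Extreme points and f = -6s - 4t:
  (1, 0) → f = -6
  (0, 0) → f = 0
  (0, 7) → f = -28

The maximum is at (0, 0). Substituting into each constraint, equality holds for (i) and (v); the remaining constraints have slack.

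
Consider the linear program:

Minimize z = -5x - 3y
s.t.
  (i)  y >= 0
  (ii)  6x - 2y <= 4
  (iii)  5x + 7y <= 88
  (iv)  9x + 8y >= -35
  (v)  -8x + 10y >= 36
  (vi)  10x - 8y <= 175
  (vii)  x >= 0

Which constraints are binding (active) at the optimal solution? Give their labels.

Vertices and z = -5x - 3y:
  (51/13, 127/13) → z = -636/13
  (28/11, 62/11) → z = -326/11
  (0, 88/7) → z = -264/7
  (0, 18/5) → z = -54/5

The minimum is at (51/13, 127/13). Substituting into each constraint, equality holds for (ii) and (iii); the remaining constraints have slack.

(ii) and (iii)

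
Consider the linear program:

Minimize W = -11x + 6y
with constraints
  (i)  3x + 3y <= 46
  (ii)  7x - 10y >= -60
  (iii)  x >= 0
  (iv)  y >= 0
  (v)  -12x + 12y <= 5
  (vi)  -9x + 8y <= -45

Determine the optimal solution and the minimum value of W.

Corner points and W = -11x + 6y:
  (46/3, 0) → W = -506/3
  (503/51, 93/17) → W = -227/3
  (5, 0) → W = -55

The binding constraints are 3x + 3y = 46 and y = 0.
Solving simultaneously gives x = 46/3, y = 0.

x = 46/3, y = 0, minimum W = -506/3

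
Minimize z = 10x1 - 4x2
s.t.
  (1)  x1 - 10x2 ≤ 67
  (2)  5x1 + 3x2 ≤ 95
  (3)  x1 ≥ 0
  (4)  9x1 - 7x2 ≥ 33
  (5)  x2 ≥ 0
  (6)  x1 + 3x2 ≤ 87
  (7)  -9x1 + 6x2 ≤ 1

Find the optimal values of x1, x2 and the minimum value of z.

x1 = 11/3, x2 = 0, minimum z = 110/3

Extreme points and z = 10x1 - 4x2:
  (382/31, 345/31) → z = 2440/31
  (19, 0) → z = 190
  (11/3, 0) → z = 110/3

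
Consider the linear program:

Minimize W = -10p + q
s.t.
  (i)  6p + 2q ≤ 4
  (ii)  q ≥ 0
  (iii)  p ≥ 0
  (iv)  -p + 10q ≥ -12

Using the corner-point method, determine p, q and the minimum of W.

p = 2/3, q = 0, minimum W = -20/3

Vertices and W = -10p + q:
  (2/3, 0) → W = -20/3
  (0, 2) → W = 2
  (0, 0) → W = 0

The optimum lies where 6p + 2q = 4 and q = 0.
Solving simultaneously gives p = 2/3, q = 0.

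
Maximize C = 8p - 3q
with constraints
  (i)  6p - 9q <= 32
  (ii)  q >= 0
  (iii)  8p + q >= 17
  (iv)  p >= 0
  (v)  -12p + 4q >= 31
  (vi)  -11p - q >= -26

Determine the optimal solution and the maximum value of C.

Vertices and C = 8p - 3q:
  (0, 17) → C = -51
  (37/44, 113/11) → C = -265/11
  (0, 26) → C = -78
  (73/56, 653/56) → C = -1375/56

The binding constraints are 8p + q = 17 and -12p + 4q = 31.
Solving simultaneously gives p = 37/44, q = 113/11.

p = 37/44, q = 113/11, maximum C = -265/11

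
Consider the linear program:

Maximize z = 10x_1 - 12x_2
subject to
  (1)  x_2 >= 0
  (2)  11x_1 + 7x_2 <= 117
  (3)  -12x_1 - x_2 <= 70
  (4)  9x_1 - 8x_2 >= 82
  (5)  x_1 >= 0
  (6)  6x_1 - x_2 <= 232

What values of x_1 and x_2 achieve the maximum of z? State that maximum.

x_1 = 117/11, x_2 = 0, maximum z = 1170/11

Feasible corners and z = 10x_1 - 12x_2:
  (117/11, 0) → z = 1170/11
  (82/9, 0) → z = 820/9
  (10, 1) → z = 88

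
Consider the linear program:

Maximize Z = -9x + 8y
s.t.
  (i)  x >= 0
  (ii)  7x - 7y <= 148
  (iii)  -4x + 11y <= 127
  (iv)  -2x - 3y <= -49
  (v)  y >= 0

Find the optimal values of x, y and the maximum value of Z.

Vertices and Z = -9x + 8y:
  (2517/49, 1481/49) → Z = -10805/49
  (787/35, 47/35) → Z = -6707/35
  (79/17, 225/17) → Z = 1089/17

x = 79/17, y = 225/17, maximum Z = 1089/17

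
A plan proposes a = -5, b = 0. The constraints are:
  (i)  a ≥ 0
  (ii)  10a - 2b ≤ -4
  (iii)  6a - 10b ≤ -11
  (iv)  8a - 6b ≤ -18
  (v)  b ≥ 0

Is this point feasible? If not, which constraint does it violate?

not feasible — violates (i)

Constraint (i): a = -5, which is not ≥ 0. All other constraints are satisfied.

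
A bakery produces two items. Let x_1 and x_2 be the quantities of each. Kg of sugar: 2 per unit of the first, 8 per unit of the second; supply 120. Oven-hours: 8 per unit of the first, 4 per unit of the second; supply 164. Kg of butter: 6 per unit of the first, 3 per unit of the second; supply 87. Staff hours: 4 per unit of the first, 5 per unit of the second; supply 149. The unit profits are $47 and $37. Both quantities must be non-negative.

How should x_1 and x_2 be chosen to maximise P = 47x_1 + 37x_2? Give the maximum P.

x_1 = 8, x_2 = 13, maximum P = 857

Extreme points and P = 47x_1 + 37x_2:
  (0, 0) → P = 0
  (0, 15) → P = 555
  (29/2, 0) → P = 1363/2
  (8, 13) → P = 857

At the optimal vertex, 2x_1 + 8x_2 = 120 and 6x_1 + 3x_2 = 87.
Solving simultaneously gives x_1 = 8, x_2 = 13.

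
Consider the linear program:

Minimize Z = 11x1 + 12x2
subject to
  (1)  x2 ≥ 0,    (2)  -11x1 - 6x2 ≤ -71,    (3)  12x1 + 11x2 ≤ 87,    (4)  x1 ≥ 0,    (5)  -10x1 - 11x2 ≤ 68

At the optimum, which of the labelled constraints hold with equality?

(1) and (2)

Extreme points and Z = 11x1 + 12x2:
  (71/11, 0) → Z = 71
  (29/4, 0) → Z = 319/4
  (37/7, 15/7) → Z = 587/7

The minimum is at (71/11, 0). Substituting into each constraint, equality holds for (1) and (2); the remaining constraints have slack.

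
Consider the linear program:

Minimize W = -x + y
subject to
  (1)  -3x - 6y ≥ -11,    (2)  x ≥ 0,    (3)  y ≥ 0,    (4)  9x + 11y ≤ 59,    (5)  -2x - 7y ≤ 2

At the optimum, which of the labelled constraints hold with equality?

(1) and (3)

Corner points and W = -x + y:
  (0, 11/6) → W = 11/6
  (11/3, 0) → W = -11/3
  (0, 0) → W = 0

The minimum is at (11/3, 0). Substituting into each constraint, equality holds for (1) and (3); the remaining constraints have slack.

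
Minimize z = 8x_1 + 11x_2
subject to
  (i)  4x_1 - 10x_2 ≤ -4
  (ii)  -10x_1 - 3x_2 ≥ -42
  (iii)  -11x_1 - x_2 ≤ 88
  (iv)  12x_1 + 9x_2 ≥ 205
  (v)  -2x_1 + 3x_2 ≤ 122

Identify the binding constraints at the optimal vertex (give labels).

Extreme points and z = 8x_1 + 11x_2:
  (-79/18, 773/27) → z = 7555/27
  (-20/3, 326/9) → z = 3106/9
  (-161/18, 937/27) → z = 8375/27

The minimum is at (-79/18, 773/27). Substituting into each constraint, equality holds for (ii) and (iv); the remaining constraints have slack.

(ii) and (iv)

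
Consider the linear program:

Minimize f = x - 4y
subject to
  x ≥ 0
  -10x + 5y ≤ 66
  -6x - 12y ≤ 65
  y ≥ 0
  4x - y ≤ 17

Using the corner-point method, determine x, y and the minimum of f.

x = 151/10, y = 217/5, minimum f = -317/2

Vertices and f = x - 4y:
  (0, 66/5) → f = -264/5
  (0, 0) → f = 0
  (151/10, 217/5) → f = -317/2
  (17/4, 0) → f = 17/4

At the optimal vertex, -10x + 5y = 66 and 4x - y = 17.
Solving simultaneously gives x = 151/10, y = 217/5.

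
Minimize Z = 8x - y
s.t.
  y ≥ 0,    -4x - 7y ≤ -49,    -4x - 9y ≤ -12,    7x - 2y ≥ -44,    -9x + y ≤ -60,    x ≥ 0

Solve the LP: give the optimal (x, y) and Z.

Extreme points and Z = 8x - y:
  (49/4, 0) → Z = 98
  (7, 3) → Z = 53
  (164/11, 816/11) → Z = 496/11
The feasible region is unbounded (it extends along (2, 7), (1, 0)), but Z strictly increases along every unbounded feasible direction, so there is no improving ray and the minimum is attained at a vertex.

x = 164/11, y = 816/11, minimum Z = 496/11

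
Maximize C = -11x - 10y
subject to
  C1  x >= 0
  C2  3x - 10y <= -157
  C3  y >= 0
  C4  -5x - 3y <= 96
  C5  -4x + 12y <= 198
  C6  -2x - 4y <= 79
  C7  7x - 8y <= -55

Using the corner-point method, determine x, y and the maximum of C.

Extreme points and C = -11x - 10y:
  (0, 157/10) → C = -157
  (0, 33/2) → C = -165
  (353/23, 467/23) → C = -8553/23
  (231/13, 583/26) → C = -5456/13

x = 0, y = 157/10, maximum C = -157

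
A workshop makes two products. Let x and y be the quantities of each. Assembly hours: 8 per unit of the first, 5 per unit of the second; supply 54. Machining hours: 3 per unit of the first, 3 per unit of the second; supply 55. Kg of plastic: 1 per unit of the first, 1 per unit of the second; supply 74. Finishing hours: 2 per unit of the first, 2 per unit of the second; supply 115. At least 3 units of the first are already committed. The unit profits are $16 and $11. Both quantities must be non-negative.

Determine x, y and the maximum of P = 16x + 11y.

Vertices and P = 16x + 11y:
  (27/4, 0) → P = 108
  (3, 0) → P = 48
  (3, 6) → P = 114

At the optimal vertex, 8x + 5y = 54 and x = 3.
Solving simultaneously gives x = 3, y = 6.

x = 3, y = 6, maximum P = 114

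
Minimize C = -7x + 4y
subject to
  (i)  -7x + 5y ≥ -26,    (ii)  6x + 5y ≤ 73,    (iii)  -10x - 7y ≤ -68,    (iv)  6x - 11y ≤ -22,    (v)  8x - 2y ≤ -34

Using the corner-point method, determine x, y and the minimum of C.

Vertices and C = -7x + 4y:
  (-171/8, 161/4) → C = 2485/8
  (-6/13, 197/13) → C = 830/13
  (-51/38, 221/19) → C = 2125/38

The binding constraints are -10x - 7y = -68 and 8x - 2y = -34.
Solving simultaneously gives x = -51/38, y = 221/19.

x = -51/38, y = 221/19, minimum C = 2125/38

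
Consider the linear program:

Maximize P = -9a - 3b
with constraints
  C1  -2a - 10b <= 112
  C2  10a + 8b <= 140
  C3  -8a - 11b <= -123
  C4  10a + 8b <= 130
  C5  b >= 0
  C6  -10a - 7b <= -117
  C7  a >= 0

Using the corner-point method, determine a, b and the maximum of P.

a = 13/5, b = 13, maximum P = -312/5

Extreme points and P = -9a - 3b:
  (223/23, 95/23) → P = -2292/23
  (71/9, 49/9) → P = -262/3
  (13/5, 13) → P = -312/5

The binding constraints are 10a + 8b = 130 and -10a - 7b = -117.
Solving simultaneously gives a = 13/5, b = 13.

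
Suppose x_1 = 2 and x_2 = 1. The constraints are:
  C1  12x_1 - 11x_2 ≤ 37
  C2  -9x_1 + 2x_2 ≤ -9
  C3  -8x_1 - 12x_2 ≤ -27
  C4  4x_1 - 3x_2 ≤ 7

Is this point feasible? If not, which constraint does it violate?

feasible

C1: 13 ≤ 37 ✓
C2: -16 ≤ -9 ✓
C3: -28 ≤ -27 ✓
C4: 5 ≤ 7 ✓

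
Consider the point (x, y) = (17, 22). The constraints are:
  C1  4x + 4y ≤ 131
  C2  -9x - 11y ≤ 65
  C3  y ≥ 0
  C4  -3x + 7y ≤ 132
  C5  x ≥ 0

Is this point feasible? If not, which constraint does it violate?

not feasible — violates C1

Constraint C1: 4x + 4y = 156, which is not ≤ 131. All other constraints are satisfied.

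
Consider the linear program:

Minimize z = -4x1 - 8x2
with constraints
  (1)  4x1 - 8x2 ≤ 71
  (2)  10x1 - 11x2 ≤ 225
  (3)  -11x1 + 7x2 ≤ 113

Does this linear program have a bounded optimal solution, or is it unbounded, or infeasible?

From the feasible point (1019/36, 95/18), moving in the direction (11, 10) keeps every constraint satisfied while z decreases without bound.

unbounded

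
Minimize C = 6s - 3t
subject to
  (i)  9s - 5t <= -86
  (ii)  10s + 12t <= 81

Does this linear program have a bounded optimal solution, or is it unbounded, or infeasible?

unbounded

From the feasible point (-627/158, 1589/158), moving in the direction (-12, 10) keeps every constraint satisfied while C decreases without bound.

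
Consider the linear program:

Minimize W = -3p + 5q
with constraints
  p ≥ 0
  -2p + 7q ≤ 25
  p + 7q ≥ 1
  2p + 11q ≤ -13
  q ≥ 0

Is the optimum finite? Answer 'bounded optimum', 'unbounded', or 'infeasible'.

infeasible

The boundaries p = 0 and -2p + 7q = 25 meet at (0, 25/7), but that point violates 2p + 11q ≤ -13. Every candidate vertex is excluded by some other constraint, so the feasible region is empty.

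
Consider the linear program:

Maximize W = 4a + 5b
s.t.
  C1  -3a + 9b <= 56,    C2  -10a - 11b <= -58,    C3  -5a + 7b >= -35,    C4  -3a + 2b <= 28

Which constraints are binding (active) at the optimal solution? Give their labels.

Corner points and W = 4a + 5b:
  (-94/123, 734/123) → W = 1098/41
  (707/24, 385/24) → W = 4753/24
  (791/125, -12/25) → W = 2864/125

The maximum is at (707/24, 385/24). Substituting into each constraint, equality holds for C1 and C3; the remaining constraints have slack.

C1 and C3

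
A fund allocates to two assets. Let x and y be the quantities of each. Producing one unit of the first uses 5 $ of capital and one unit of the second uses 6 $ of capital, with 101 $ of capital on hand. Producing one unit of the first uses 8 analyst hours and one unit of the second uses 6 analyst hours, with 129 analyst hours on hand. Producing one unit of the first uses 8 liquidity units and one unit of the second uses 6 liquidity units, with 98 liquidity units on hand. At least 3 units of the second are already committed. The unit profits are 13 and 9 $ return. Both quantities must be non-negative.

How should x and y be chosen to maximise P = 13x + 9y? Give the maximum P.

x = 10, y = 3, maximum P = 157

Extreme points and P = 13x + 9y:
  (0, 49/3) → P = 147
  (0, 3) → P = 27
  (10, 3) → P = 157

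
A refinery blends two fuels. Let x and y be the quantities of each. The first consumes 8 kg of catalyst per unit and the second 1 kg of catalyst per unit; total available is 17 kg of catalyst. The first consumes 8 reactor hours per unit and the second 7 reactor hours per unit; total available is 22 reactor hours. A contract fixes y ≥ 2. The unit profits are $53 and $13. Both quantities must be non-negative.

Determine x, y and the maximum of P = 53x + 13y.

x = 1, y = 2, maximum P = 79

Corner points and P = 53x + 13y:
  (0, 22/7) → P = 286/7
  (0, 2) → P = 26
  (1, 2) → P = 79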